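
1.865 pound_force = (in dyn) 8.296e+05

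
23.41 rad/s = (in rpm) 223.5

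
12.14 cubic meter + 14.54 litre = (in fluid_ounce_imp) 4.278e+05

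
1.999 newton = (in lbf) 0.4494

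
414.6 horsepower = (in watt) 3.092e+05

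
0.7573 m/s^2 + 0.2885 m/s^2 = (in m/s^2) 1.046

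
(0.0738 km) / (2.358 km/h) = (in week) 0.0001863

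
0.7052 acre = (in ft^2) 3.072e+04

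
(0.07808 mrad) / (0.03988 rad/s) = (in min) 3.263e-05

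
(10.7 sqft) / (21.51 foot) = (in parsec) 4.914e-18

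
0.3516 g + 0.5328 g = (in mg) 884.4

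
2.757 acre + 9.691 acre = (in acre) 12.45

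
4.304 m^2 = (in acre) 0.001064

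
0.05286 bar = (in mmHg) 39.65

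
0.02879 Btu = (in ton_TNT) 7.26e-09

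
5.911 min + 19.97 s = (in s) 374.6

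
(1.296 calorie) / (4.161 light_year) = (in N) 1.377e-16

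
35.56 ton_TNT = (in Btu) 1.41e+08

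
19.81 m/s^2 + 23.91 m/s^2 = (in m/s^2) 43.72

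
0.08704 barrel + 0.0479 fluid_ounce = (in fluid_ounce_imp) 487.1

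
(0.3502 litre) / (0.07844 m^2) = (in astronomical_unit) 2.984e-14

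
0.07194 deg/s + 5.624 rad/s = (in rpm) 53.72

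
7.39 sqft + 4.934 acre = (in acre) 4.934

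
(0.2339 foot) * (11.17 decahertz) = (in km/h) 28.67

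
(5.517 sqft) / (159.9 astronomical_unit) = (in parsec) 6.944e-31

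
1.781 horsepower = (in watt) 1328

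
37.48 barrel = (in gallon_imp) 1311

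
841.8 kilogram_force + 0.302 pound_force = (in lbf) 1856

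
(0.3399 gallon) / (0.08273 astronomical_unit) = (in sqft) 1.119e-12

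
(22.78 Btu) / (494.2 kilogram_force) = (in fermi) 4.959e+15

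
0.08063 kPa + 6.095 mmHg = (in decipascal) 8932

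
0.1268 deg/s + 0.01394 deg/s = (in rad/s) 0.002456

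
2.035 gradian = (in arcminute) 109.9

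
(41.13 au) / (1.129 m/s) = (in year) 1.728e+05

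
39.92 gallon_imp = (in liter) 181.5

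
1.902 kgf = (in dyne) 1.865e+06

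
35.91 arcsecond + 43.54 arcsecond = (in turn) 6.13e-05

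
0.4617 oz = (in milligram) 1.309e+04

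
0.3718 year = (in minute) 1.954e+05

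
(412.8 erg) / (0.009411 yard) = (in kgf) 0.0004892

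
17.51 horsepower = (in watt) 1.306e+04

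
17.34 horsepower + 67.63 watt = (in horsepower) 17.43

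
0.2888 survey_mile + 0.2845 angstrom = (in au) 3.107e-09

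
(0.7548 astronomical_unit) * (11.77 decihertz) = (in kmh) 4.784e+11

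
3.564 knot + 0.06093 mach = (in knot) 43.89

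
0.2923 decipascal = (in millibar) 0.0002923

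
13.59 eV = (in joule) 2.177e-18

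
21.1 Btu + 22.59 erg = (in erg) 2.226e+11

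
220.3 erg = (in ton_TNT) 5.265e-15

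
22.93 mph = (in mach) 0.0301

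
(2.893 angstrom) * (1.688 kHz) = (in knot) 9.493e-07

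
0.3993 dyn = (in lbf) 8.977e-07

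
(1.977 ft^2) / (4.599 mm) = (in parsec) 1.294e-15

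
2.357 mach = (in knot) 1560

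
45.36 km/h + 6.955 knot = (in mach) 0.04751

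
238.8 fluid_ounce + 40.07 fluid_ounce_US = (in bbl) 0.05187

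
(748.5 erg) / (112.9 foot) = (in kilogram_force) 2.218e-07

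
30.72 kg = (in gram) 3.072e+04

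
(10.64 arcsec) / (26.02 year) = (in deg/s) 3.602e-12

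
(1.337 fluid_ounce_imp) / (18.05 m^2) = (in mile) 1.308e-09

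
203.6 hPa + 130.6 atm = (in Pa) 1.325e+07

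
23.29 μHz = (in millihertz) 0.02329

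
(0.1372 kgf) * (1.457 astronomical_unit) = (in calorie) 7.009e+10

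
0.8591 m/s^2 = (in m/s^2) 0.8591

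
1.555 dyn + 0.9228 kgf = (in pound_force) 2.034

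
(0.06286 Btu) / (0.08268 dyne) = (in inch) 3.158e+09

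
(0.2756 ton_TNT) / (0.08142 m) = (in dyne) 1.416e+15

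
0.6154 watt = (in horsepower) 0.0008253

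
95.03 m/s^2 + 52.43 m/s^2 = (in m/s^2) 147.5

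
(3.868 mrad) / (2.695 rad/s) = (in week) 2.373e-09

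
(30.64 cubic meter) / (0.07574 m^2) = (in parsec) 1.311e-14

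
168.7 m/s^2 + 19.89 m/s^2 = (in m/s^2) 188.6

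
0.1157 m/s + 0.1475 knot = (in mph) 0.4286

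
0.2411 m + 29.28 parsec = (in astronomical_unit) 6.039e+06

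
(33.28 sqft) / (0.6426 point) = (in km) 13.64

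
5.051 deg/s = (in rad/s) 0.08816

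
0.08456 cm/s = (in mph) 0.001892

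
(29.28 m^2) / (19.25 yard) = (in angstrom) 1.663e+10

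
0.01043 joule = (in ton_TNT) 2.493e-12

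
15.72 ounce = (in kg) 0.4457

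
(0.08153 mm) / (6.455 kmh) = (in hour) 1.263e-08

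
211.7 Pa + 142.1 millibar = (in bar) 0.1442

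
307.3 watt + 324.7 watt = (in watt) 632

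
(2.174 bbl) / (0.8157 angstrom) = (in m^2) 4.237e+09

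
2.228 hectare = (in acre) 5.506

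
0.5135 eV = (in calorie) 1.966e-20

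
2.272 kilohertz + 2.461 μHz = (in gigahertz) 2.272e-06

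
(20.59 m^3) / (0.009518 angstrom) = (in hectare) 2.163e+09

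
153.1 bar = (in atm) 151.1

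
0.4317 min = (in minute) 0.4317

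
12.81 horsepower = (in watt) 9552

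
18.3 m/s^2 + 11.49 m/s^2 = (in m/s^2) 29.79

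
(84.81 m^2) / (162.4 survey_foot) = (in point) 4857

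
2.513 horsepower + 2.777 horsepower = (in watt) 3945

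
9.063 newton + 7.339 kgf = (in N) 81.03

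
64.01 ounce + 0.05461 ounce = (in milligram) 1.816e+06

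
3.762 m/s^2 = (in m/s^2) 3.762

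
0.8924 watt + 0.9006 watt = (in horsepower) 0.002404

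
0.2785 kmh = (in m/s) 0.07736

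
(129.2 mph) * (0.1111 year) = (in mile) 1.257e+05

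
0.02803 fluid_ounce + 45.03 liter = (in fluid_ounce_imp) 1585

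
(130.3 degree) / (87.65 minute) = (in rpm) 0.004129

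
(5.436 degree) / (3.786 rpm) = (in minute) 0.003988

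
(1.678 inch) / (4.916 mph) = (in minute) 0.0003232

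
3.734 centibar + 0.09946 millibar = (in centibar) 3.744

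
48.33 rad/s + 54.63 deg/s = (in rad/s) 49.28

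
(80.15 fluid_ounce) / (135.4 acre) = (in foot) 1.419e-08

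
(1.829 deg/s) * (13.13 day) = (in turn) 5764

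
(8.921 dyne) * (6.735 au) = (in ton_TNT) 0.02148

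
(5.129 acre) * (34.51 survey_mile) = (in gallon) 3.045e+11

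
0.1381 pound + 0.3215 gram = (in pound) 0.1388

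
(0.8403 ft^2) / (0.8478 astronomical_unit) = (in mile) 3.825e-16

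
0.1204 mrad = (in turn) 1.916e-05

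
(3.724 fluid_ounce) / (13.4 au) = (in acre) 1.358e-20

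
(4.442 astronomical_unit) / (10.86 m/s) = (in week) 1.012e+05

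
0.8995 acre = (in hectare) 0.364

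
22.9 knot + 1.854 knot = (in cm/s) 1273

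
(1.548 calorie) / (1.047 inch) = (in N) 243.5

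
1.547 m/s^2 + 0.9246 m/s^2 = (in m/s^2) 2.472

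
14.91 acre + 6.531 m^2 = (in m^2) 6.035e+04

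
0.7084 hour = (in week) 0.004217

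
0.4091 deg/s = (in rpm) 0.06818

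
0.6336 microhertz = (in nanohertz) 633.6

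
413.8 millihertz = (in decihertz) 4.138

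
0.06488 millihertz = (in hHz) 6.488e-07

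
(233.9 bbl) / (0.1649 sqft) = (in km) 2.427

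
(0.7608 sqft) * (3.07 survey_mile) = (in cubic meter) 349.2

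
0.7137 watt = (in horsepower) 0.0009571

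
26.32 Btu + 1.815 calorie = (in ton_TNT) 6.639e-06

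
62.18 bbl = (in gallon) 2612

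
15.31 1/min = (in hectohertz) 0.002552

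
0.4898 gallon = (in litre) 1.854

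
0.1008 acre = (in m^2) 407.9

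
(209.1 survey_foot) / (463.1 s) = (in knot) 0.2675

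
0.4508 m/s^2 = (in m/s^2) 0.4508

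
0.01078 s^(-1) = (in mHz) 10.78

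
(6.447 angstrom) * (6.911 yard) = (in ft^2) 4.385e-08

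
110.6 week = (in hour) 1.858e+04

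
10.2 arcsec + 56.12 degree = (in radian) 0.9795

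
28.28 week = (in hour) 4751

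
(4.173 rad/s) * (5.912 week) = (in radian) 1.492e+07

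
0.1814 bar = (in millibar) 181.4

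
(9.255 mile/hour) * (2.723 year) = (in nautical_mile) 1.918e+05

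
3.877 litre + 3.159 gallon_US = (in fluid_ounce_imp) 557.3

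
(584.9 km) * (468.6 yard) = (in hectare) 2.506e+04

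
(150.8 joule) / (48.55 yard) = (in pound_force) 0.7636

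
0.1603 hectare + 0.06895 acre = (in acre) 0.4651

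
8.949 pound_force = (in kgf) 4.059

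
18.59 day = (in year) 0.05093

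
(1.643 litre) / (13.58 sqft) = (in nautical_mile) 7.032e-07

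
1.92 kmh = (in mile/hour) 1.193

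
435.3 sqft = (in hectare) 0.004044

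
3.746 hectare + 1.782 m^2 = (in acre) 9.257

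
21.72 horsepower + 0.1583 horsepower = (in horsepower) 21.88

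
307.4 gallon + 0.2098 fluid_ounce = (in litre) 1164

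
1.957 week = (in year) 0.03753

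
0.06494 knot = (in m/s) 0.03341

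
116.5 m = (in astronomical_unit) 7.788e-10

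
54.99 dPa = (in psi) 0.0007976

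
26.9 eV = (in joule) 4.31e-18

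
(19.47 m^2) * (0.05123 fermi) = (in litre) 9.974e-13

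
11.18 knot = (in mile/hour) 12.87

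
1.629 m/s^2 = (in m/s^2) 1.629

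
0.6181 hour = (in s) 2225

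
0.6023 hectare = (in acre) 1.488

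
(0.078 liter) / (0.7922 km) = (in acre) 2.433e-11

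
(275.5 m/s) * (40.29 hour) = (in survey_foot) 1.311e+08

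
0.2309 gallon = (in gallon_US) 0.2309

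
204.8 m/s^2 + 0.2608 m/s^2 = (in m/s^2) 205.1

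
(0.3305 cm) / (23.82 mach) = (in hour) 1.132e-10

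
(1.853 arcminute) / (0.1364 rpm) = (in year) 1.197e-09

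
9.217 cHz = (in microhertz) 9.217e+04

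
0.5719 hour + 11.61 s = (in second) 2070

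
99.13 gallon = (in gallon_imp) 82.54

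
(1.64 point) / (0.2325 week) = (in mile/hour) 9.204e-09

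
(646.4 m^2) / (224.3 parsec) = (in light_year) 9.872e-33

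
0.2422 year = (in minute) 1.273e+05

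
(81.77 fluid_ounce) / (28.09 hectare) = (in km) 8.609e-12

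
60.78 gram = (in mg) 6.078e+04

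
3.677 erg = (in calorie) 8.788e-08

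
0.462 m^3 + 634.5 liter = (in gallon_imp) 241.2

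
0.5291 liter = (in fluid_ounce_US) 17.89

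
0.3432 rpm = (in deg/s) 2.059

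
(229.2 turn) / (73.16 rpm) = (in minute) 3.133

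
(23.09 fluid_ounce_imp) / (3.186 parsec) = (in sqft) 7.183e-20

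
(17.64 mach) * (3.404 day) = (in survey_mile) 1.098e+06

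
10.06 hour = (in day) 0.4192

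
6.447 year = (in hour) 5.648e+04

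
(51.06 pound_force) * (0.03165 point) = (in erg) 2.536e+04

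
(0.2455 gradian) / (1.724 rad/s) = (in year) 7.093e-11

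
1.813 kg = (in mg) 1.813e+06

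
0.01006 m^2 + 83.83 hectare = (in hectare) 83.83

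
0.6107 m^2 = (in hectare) 6.107e-05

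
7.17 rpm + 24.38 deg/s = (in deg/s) 67.4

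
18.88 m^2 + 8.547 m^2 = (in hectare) 0.002743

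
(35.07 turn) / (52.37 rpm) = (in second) 40.18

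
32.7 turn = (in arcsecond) 4.238e+07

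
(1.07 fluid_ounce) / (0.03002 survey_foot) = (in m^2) 0.003458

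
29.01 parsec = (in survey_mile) 5.562e+14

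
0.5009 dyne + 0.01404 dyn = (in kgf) 5.251e-07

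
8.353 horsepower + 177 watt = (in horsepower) 8.59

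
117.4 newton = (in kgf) 11.97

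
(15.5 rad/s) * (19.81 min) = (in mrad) 1.842e+07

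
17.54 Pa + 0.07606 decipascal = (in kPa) 0.01755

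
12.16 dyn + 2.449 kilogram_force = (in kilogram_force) 2.449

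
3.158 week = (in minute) 3.183e+04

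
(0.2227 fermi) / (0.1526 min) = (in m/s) 2.432e-17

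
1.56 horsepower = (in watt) 1163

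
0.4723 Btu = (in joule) 498.3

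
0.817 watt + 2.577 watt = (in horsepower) 0.004551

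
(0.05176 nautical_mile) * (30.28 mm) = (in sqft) 31.24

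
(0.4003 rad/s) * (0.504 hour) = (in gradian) 4.624e+04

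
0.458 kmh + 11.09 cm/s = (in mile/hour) 0.5327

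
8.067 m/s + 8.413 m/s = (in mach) 0.0484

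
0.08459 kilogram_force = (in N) 0.8295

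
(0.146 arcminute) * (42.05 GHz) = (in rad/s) 1.786e+06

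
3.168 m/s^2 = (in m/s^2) 3.168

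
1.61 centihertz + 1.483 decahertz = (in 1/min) 890.8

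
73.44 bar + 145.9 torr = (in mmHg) 5.523e+04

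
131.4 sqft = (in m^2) 12.21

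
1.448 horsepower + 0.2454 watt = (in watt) 1080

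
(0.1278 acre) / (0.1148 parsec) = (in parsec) 4.732e-30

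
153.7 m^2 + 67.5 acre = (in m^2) 2.733e+05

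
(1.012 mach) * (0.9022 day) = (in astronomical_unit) 0.0001796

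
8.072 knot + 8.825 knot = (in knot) 16.9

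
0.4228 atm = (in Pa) 4.284e+04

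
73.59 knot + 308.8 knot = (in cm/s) 1.967e+04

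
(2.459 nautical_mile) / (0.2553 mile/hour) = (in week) 0.06598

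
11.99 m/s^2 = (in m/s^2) 11.99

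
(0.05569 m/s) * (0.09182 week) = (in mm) 3.093e+06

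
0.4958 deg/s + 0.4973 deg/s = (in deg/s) 0.9931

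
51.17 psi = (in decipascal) 3.528e+06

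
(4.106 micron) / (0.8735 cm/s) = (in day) 5.441e-09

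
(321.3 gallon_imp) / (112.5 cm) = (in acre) 0.0003208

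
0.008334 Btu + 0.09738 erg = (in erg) 8.793e+07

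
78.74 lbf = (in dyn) 3.503e+07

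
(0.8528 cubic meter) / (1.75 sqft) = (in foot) 17.21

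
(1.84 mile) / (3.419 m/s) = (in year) 2.746e-05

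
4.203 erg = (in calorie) 1.005e-07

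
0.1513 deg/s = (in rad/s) 0.002641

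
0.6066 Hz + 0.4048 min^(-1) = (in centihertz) 61.33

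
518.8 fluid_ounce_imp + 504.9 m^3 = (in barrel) 3176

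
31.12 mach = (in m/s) 1.06e+04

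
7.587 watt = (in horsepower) 0.01017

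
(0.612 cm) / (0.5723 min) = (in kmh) 0.0006416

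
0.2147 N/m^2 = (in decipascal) 2.147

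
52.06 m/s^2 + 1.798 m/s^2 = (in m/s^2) 53.86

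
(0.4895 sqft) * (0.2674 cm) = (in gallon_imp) 0.02675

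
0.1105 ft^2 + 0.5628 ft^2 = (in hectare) 6.255e-06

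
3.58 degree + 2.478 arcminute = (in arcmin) 217.3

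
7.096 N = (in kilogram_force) 0.7236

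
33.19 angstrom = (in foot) 1.089e-08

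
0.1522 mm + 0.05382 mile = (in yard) 94.72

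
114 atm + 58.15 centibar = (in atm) 114.6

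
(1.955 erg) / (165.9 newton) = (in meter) 1.178e-09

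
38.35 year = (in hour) 3.359e+05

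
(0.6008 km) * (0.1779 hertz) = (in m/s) 106.9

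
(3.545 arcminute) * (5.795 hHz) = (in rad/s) 0.5976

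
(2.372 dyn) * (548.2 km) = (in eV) 8.116e+19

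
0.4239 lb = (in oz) 6.782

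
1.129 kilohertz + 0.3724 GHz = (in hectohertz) 3.724e+06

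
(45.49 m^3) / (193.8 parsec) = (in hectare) 7.607e-22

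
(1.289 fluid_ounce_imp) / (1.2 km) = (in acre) 7.542e-12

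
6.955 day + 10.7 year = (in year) 10.72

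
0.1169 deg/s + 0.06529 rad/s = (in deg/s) 3.858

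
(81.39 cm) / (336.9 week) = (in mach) 1.173e-11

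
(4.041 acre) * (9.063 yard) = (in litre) 1.355e+08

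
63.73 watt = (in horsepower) 0.08546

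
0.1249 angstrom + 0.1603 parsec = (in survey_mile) 3.074e+12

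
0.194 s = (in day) 2.245e-06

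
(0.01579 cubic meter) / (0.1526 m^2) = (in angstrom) 1.035e+09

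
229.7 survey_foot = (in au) 4.68e-10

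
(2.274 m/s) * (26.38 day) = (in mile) 3221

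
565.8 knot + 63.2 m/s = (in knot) 688.7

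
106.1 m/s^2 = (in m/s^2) 106.1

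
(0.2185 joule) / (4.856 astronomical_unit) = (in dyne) 3.008e-08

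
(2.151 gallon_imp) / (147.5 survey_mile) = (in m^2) 4.119e-08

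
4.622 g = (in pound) 0.01019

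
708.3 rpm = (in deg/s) 4250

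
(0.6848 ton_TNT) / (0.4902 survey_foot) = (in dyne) 1.918e+15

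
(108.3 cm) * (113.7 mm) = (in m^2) 0.1231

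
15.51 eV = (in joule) 2.485e-18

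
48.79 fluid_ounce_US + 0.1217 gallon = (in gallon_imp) 0.4187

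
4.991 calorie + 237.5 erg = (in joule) 20.88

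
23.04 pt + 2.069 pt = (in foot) 0.02906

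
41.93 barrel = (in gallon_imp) 1466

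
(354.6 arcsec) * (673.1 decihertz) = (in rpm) 1.105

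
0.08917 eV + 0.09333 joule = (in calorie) 0.02231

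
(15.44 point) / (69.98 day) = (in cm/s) 9.009e-08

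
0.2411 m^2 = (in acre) 5.958e-05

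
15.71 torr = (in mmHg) 15.71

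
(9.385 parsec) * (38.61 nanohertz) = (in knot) 2.173e+10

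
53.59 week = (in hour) 9003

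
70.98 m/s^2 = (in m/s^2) 70.98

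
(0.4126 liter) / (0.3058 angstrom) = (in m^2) 1.349e+07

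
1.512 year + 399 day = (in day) 950.9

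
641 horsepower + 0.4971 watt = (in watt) 4.78e+05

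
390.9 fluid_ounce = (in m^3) 0.01156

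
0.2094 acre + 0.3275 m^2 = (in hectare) 0.08477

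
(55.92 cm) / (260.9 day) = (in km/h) 8.931e-08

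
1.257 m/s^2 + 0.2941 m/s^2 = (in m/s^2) 1.551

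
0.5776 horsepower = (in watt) 430.7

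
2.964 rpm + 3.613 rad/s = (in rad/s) 3.923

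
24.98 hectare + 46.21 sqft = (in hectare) 24.98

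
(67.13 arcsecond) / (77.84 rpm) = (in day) 4.621e-10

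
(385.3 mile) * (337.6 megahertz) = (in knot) 4.069e+14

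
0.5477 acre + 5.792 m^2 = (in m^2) 2222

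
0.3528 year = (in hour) 3091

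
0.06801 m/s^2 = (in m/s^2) 0.06801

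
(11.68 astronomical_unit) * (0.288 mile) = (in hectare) 8.099e+10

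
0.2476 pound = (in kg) 0.1123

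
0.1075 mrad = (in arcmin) 0.3696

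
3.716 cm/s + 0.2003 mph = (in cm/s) 12.67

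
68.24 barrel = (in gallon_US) 2866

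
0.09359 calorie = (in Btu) 0.0003711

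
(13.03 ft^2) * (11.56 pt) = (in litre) 4.937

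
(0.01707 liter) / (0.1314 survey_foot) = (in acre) 1.053e-07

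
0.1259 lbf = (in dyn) 5.6e+04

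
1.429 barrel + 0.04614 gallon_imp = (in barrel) 1.43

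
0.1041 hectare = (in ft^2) 1.121e+04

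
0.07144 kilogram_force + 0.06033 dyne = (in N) 0.7006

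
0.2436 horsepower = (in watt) 181.7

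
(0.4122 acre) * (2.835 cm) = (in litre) 4.729e+04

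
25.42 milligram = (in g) 0.02542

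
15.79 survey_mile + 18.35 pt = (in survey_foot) 8.337e+04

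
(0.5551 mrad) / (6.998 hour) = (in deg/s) 1.262e-06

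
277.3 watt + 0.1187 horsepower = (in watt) 365.8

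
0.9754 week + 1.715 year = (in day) 632.8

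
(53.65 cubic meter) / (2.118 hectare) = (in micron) 2533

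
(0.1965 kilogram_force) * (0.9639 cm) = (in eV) 1.159e+17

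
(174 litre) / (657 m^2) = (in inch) 0.01043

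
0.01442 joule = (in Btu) 1.367e-05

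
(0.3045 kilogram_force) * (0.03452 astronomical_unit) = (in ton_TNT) 3.686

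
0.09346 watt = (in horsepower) 0.0001253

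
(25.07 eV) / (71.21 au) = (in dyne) 3.77e-26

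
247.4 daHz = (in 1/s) 2474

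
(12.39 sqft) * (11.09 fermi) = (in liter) 1.277e-11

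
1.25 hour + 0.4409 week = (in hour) 75.32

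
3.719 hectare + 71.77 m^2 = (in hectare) 3.726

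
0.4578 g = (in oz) 0.01615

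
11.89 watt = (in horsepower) 0.01594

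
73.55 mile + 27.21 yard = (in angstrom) 1.184e+15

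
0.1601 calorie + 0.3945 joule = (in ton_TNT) 2.544e-10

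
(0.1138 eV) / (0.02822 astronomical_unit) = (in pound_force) 9.709e-31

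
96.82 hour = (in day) 4.034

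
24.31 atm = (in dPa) 2.463e+07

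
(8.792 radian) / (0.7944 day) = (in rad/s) 0.0001281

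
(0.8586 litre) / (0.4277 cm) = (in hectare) 2.007e-05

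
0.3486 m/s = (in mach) 0.001024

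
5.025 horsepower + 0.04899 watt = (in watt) 3747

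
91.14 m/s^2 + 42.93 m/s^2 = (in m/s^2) 134.1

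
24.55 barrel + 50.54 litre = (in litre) 3954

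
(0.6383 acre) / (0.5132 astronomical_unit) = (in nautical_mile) 1.817e-11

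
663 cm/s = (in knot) 12.89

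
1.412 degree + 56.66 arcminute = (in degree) 2.356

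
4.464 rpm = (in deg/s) 26.78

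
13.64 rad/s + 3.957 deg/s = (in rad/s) 13.71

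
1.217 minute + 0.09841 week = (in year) 0.00189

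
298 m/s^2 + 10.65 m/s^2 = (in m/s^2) 308.6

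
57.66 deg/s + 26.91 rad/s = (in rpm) 266.6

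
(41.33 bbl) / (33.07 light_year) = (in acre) 5.19e-21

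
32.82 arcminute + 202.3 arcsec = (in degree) 0.6032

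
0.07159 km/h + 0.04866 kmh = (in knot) 0.06493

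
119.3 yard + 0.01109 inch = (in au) 7.292e-10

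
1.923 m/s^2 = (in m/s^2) 1.923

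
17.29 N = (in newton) 17.29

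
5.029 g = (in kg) 0.005029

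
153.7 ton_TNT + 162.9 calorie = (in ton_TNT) 153.7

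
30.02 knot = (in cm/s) 1544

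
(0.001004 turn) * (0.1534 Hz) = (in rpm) 0.009241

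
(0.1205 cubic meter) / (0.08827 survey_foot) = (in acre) 0.001107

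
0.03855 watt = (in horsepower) 5.17e-05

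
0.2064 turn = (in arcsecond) 2.675e+05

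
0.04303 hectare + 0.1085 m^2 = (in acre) 0.1064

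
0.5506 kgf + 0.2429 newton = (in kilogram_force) 0.5754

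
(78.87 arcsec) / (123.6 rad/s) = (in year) 9.81e-14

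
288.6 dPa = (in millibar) 0.2886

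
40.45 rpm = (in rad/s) 4.236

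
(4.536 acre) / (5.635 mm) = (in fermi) 3.258e+21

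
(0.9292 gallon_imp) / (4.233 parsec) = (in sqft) 3.481e-19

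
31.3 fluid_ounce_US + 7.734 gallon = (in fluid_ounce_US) 1021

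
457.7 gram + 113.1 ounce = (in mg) 3.664e+06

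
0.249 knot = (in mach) 0.0003762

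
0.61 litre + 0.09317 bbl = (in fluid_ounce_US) 521.5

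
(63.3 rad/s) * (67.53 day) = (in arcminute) 1.27e+12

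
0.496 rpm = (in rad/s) 0.05194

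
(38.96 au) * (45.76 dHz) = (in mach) 7.833e+10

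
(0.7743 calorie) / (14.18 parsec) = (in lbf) 1.665e-18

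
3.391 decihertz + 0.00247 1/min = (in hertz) 0.3391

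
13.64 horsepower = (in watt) 1.017e+04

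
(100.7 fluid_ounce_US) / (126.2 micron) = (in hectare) 0.00236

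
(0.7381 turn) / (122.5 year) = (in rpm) 1.146e-08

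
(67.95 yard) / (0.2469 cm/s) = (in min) 419.4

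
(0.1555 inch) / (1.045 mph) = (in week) 1.398e-08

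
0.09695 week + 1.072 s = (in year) 0.001859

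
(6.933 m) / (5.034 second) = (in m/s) 1.377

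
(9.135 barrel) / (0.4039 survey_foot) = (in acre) 0.002915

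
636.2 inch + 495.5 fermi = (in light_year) 1.708e-15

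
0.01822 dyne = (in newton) 1.822e-07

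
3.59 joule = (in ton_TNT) 8.58e-10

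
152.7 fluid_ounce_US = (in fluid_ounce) 152.7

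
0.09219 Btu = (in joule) 97.27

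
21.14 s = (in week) 3.495e-05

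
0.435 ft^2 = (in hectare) 4.041e-06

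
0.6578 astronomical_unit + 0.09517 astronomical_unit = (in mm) 1.126e+14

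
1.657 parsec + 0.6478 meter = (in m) 5.113e+16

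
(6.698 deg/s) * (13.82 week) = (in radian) 9.771e+05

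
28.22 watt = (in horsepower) 0.03784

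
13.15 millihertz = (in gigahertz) 1.315e-11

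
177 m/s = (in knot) 344.1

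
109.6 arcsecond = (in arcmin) 1.827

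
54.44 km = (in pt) 1.543e+08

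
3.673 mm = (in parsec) 1.19e-19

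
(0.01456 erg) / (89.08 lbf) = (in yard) 4.018e-12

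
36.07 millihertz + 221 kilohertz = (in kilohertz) 221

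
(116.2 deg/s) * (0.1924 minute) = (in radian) 23.41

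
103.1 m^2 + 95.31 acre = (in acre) 95.34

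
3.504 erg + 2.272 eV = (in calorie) 8.375e-08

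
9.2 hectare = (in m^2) 9.2e+04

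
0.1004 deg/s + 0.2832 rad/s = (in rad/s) 0.285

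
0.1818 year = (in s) 5.733e+06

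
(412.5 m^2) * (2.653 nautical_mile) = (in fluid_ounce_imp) 7.133e+10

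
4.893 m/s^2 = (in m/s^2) 4.893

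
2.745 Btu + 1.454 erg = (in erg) 2.896e+10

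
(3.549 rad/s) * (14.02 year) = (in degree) 8.99e+10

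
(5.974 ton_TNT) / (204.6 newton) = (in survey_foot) 4.008e+08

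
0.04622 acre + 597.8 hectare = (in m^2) 5.978e+06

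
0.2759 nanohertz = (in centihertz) 2.759e-08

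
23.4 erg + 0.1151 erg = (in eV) 1.468e+13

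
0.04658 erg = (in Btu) 4.415e-12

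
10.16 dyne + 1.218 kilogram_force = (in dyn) 1.194e+06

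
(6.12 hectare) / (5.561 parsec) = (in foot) 1.17e-12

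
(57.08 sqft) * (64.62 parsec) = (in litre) 1.057e+22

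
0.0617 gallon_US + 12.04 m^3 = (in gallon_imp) 2648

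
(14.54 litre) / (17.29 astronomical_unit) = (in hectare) 5.621e-19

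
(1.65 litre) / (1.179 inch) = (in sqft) 0.5931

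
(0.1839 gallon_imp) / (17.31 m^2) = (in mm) 0.0483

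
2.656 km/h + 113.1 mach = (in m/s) 3.851e+04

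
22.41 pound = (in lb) 22.41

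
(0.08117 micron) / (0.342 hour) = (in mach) 1.936e-13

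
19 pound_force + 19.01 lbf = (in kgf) 17.24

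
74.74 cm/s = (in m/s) 0.7474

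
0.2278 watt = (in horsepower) 0.0003055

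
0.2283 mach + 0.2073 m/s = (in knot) 151.5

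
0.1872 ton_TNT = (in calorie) 1.872e+08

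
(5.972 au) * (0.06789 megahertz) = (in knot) 1.179e+17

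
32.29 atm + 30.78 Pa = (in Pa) 3.272e+06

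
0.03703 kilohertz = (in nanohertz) 3.703e+10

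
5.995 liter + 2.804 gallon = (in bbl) 0.1045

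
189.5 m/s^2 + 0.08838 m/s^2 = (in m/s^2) 189.6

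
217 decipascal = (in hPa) 0.217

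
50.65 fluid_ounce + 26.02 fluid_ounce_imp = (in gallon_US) 0.591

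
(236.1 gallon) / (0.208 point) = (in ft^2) 1.311e+05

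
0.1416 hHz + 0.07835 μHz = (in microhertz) 1.416e+07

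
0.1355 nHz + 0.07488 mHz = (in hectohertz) 7.488e-07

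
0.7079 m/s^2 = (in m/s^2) 0.7079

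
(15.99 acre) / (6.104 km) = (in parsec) 3.436e-16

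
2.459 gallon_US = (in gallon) 2.459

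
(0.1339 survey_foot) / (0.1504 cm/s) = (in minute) 0.4523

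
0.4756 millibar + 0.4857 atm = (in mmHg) 369.5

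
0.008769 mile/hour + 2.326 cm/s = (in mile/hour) 0.0608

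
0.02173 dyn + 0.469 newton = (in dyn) 4.69e+04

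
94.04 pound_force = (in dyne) 4.183e+07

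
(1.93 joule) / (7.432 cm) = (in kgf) 2.648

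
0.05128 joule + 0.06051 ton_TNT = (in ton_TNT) 0.06051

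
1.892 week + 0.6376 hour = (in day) 13.27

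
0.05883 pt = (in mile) 1.29e-08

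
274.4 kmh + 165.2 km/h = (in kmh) 439.6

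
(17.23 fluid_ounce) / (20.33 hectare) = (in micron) 0.002506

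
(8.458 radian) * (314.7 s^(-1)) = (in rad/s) 2662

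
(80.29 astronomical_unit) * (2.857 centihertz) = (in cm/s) 3.432e+13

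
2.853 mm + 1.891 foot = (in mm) 579.2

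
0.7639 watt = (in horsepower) 0.001024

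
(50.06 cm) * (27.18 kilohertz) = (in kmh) 4.898e+04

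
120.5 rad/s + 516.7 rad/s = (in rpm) 6085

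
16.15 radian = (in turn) 2.57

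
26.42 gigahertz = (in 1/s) 2.642e+10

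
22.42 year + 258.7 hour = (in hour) 1.967e+05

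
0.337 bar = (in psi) 4.888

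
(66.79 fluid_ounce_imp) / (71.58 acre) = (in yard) 7.164e-09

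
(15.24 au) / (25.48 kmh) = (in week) 5.326e+05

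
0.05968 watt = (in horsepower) 8.003e-05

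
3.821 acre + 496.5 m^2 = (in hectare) 1.596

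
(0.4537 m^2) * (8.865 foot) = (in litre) 1226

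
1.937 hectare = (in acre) 4.786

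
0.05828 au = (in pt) 2.471e+13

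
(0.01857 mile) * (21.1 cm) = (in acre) 0.001558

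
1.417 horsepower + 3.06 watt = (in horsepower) 1.421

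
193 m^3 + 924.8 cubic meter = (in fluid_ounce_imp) 3.934e+07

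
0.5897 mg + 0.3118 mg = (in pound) 1.987e-06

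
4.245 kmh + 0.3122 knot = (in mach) 0.003935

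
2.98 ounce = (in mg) 8.448e+04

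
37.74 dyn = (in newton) 0.0003774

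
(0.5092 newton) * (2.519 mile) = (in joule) 2064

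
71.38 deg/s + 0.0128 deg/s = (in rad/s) 1.246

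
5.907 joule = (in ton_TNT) 1.412e-09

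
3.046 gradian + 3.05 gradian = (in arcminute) 329.2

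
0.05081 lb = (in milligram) 2.305e+04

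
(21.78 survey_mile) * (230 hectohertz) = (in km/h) 2.902e+09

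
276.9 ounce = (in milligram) 7.85e+06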